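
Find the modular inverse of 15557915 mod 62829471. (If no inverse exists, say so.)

52859969

Run Euclid on (62829471, 15557915):
62829471 = 4·15557915 + 597811
15557915 = 26·597811 + 14829
597811 = 40·14829 + 4651
14829 = 3·4651 + 876
4651 = 5·876 + 271
876 = 3·271 + 63
271 = 4·63 + 19
63 = 3·19 + 6
19 = 3·6 + 1
6 = 6·1 + 0
Since gcd(15557915, 62829471) = 1, back-substitute to write 1 as a combination:
1 = 19 − 3·6
1 = −3·63 + 10·19
1 = 10·271 − 43·63
1 = −43·876 + 139·271
1 = 139·4651 − 738·876
1 = −738·14829 + 2353·4651
1 = 2353·597811 − 94858·14829
1 = −94858·15557915 + 2468661·597811
1 = 2468661·62829471 − 9969502·15557915
So 15557915·(-9969502) ≡ 1 (mod 62829471), and -9969502 ≡ 52859969 (mod 62829471).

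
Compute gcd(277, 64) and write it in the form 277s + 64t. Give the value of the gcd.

1

Euclidean algorithm:
277 = 4×64 + 21
64 = 3×21 + 1
21 = 21×1 + 0
gcd(277, 64) = 1.
Back-substituting:
1 = 64 − 3·21
1 = −3·277 + 13·64
So 1 = (-3)·277 + (13)·64.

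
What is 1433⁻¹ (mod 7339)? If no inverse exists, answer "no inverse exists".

gcd(7339, 1433) by repeated division:
7339 = 5·1433 + 174
1433 = 8·174 + 41
174 = 4·41 + 10
41 = 4·10 + 1
10 = 10·1 + 0
The gcd is 1. Working backward:
1 = 41 − 4·10
1 = −4·174 + 17·41
1 = 17·1433 − 140·174
1 = −140·7339 + 717·1433
So 1433·717 ≡ 1 (mod 7339).

717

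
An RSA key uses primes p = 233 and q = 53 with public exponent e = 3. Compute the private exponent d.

8043

φ(n) = (p−1)(q−1) = 232·52 = 12064.
Need d with 3·d ≡ 1 (mod 12064). Apply the extended Euclidean algorithm:
12064 = 4021×3 + 1
3 = 3×1 + 0
Back-substitute:
1 = 12064 − 4021·3
So 3·(-4021) ≡ 1 (mod 12064), hence d ≡ -4021 ≡ 8043 (mod 12064).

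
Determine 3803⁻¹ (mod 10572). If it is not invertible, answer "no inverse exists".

Apply the Euclidean algorithm to 10572 and 3803:
10572 = 2*3803 + 2966
3803 = 1*2966 + 837
2966 = 3*837 + 455
837 = 1*455 + 382
455 = 1*382 + 73
382 = 5*73 + 17
73 = 4*17 + 5
17 = 3*5 + 2
5 = 2*2 + 1
2 = 2*1 + 0
The gcd is 1. Working backward:
1 = 5 − 2·2
1 = −2·17 + 7·5
1 = 7·73 − 30·17
1 = −30·382 + 157·73
1 = 157·455 − 187·382
1 = −187·837 + 344·455
1 = 344·2966 − 1219·837
1 = −1219·3803 + 1563·2966
1 = 1563·10572 − 4345·3803
Hence 3803⁻¹ ≡ -4345 ≡ 6227 (mod 10572).

6227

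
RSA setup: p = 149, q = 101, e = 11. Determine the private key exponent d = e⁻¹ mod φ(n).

φ(n) = (p−1)(q−1) = 148·100 = 14800.
Need d with 11·d ≡ 1 (mod 14800). Apply the extended Euclidean algorithm:
14800 = 1345·11 + 5
11 = 2·5 + 1
5 = 5·1 + 0
Back-substitute:
1 = 11 − 2·5
1 = −2·14800 + 2691·11
So 11·2691 ≡ 1 (mod 14800), hence d = 2691.

2691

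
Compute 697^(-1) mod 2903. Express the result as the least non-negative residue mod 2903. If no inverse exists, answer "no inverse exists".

833

Run Euclid on (2903, 697):
2903 = 4×697 + 115
697 = 6×115 + 7
115 = 16×7 + 3
7 = 2×3 + 1
3 = 3×1 + 0
Since gcd(697, 2903) = 1, back-substitute to write 1 as a combination:
1 = 7 − 2·3
1 = −2·115 + 33·7
1 = 33·697 − 200·115
1 = −200·2903 + 833·697
So 697·833 ≡ 1 (mod 2903).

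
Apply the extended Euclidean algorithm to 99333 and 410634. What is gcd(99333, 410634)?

9

Apply Euclid's algorithm to 410634 and 99333:
410634 = 4·99333 + 13302
99333 = 7·13302 + 6219
13302 = 2·6219 + 864
6219 = 7·864 + 171
864 = 5·171 + 9
171 = 19·9 + 0
gcd(99333, 410634) = 9.
Back-substituting:
9 = 864 − 5·171
9 = −5·6219 + 36·864
9 = 36·13302 − 77·6219
9 = −77·99333 + 575·13302
9 = 575·410634 − 2377·99333
So 9 = (575)·410634 + (-2377)·99333.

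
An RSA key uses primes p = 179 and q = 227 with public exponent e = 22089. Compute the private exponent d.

8565

φ(n) = (p−1)(q−1) = 178·226 = 40228.
Need d with 22089·d ≡ 1 (mod 40228). Apply the extended Euclidean algorithm:
40228 = 1×22089 + 18139
22089 = 1×18139 + 3950
18139 = 4×3950 + 2339
3950 = 1×2339 + 1611
2339 = 1×1611 + 728
1611 = 2×728 + 155
728 = 4×155 + 108
155 = 1×108 + 47
108 = 2×47 + 14
47 = 3×14 + 5
14 = 2×5 + 4
5 = 1×4 + 1
4 = 4×1 + 0
Back-substitute:
1 = 5 − 4
1 = −14 + 3·5
1 = 3·47 − 10·14
1 = −10·108 + 23·47
1 = 23·155 − 33·108
1 = −33·728 + 155·155
1 = 155·1611 − 343·728
1 = −343·2339 + 498·1611
1 = 498·3950 − 841·2339
1 = −841·18139 + 3862·3950
1 = 3862·22089 − 4703·18139
1 = −4703·40228 + 8565·22089
So 22089·8565 ≡ 1 (mod 40228), hence d = 8565.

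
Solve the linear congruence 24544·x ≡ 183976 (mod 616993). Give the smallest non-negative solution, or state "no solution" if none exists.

First find gcd(24544, 616993):
616993 = 25·24544 + 3393
24544 = 7·3393 + 793
3393 = 4·793 + 221
793 = 3·221 + 130
221 = 1·130 + 91
130 = 1·91 + 39
91 = 2·39 + 13
39 = 3·13 + 0
gcd = 13 and 13 | 183976, so solutions exist. Divide through by 13: 1888x ≡ 14152 (mod 47461).
Now find 1888⁻¹ mod 47461:
47461 = 25*1888 + 261
1888 = 7*261 + 61
261 = 4*61 + 17
61 = 3*17 + 10
17 = 1*10 + 7
10 = 1*7 + 3
7 = 2*3 + 1
3 = 3*1 + 0
Back-substitute:
1 = 7 − 2·3
1 = −2·10 + 3·7
1 = 3·17 − 5·10
1 = −5·61 + 18·17
1 = 18·261 − 77·61
1 = −77·1888 + 557·261
1 = 557·47461 − 14002·1888
So 1888·(-14002) ≡ 1 (mod 47461), i.e. 1888⁻¹ ≡ 33459.
Then x ≡ 33459·14152 ≡ 40832 (mod 47461); the smallest non-negative solution is x = 40832.

40832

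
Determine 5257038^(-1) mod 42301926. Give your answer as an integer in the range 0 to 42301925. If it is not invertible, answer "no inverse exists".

no inverse exists

Compute gcd(5257038, 42301926):
42301926 = 8*5257038 + 245622
5257038 = 21*245622 + 98976
245622 = 2*98976 + 47670
98976 = 2*47670 + 3636
47670 = 13*3636 + 402
3636 = 9*402 + 18
402 = 22*18 + 6
18 = 3*6 + 0
gcd(5257038, 42301926) = 6 ≠ 1, so 5257038 has no multiplicative inverse modulo 42301926.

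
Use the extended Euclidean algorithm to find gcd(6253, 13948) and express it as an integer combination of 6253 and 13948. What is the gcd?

Repeated division:
13948 = 2·6253 + 1442
6253 = 4·1442 + 485
1442 = 2·485 + 472
485 = 1·472 + 13
472 = 36·13 + 4
13 = 3·4 + 1
4 = 4·1 + 0
gcd(6253, 13948) = 1.
Express as a combination:
1 = 13 − 3·4
1 = −3·472 + 109·13
1 = 109·485 − 112·472
1 = −112·1442 + 333·485
1 = 333·6253 − 1444·1442
1 = −1444·13948 + 3221·6253
So 1 = (-1444)·13948 + (3221)·6253.

1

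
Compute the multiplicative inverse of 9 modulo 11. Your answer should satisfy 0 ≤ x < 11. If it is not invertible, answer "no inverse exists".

5

gcd(11, 9) by repeated division:
11 = 1·9 + 2
9 = 4·2 + 1
2 = 2·1 + 0
gcd = 1, so the inverse exists. Back-substitute:
1 = 9 − 4·2
1 = −4·11 + 5·9
So 9·5 ≡ 1 (mod 11).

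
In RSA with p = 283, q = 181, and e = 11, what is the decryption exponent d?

φ(n) = (p−1)(q−1) = 282·180 = 50760.
Need d with 11·d ≡ 1 (mod 50760). Apply the extended Euclidean algorithm:
50760 = 4614×11 + 6
11 = 1×6 + 5
6 = 1×5 + 1
5 = 5×1 + 0
Back-substitute:
1 = 6 − 5
1 = −11 + 2·6
1 = 2·50760 − 9229·11
So 11·(-9229) ≡ 1 (mod 50760), hence d ≡ -9229 ≡ 41531 (mod 50760).

41531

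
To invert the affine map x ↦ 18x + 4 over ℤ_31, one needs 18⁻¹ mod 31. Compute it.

19

Apply the Euclidean algorithm to 31 and 18:
31 = 1*18 + 13
18 = 1*13 + 5
13 = 2*5 + 3
5 = 1*3 + 2
3 = 1*2 + 1
2 = 2*1 + 0
gcd = 1, so the inverse exists. Back-substitute:
1 = 3 − 2
1 = −5 + 2·3
1 = 2·13 − 5·5
1 = −5·18 + 7·13
1 = 7·31 − 12·18
Thus 18·(-12) ≡ 1 (mod 31); reducing, -12 mod 31 = 19.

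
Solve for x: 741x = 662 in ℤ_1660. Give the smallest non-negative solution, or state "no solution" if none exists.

First find gcd(741, 1660):
1660 = 2*741 + 178
741 = 4*178 + 29
178 = 6*29 + 4
29 = 7*4 + 1
4 = 4*1 + 0
gcd = 1, so a unique solution mod 1660 exists.
Back-substitute for the Bézout coefficients:
1 = 29 − 7·4
1 = −7·178 + 43·29
1 = 43·741 − 179·178
1 = −179·1660 + 401·741
So 741·(401) ≡ 1 (mod 1660), giving 741⁻¹ ≡ 401.
x ≡ 741⁻¹·662 ≡ 401·662 ≡ 1522 (mod 1660).

1522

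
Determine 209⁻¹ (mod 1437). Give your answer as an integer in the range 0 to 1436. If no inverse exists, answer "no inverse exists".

Extended Euclidean algorithm:
1437 = 6*209 + 183
209 = 1*183 + 26
183 = 7*26 + 1
26 = 26*1 + 0
Since gcd(209, 1437) = 1, back-substitute to write 1 as a combination:
1 = 183 − 7·26
1 = −7·209 + 8·183
1 = 8·1437 − 55·209
So 209·(-55) ≡ 1 (mod 1437), and -55 ≡ 1382 (mod 1437).

1382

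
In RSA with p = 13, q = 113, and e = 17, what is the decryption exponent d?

φ(n) = (p−1)(q−1) = 12·112 = 1344.
Need d with 17·d ≡ 1 (mod 1344). Apply the extended Euclidean algorithm:
1344 = 79*17 + 1
17 = 17*1 + 0
Back-substitute:
1 = 1344 − 79·17
So 17·(-79) ≡ 1 (mod 1344), hence d ≡ -79 ≡ 1265 (mod 1344).

1265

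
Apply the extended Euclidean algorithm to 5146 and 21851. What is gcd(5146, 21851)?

Apply Euclid's algorithm to 21851 and 5146:
21851 = 4*5146 + 1267
5146 = 4*1267 + 78
1267 = 16*78 + 19
78 = 4*19 + 2
19 = 9*2 + 1
2 = 2*1 + 0
gcd(5146, 21851) = 1.
Working backward:
1 = 19 − 9·2
1 = −9·78 + 37·19
1 = 37·1267 − 601·78
1 = −601·5146 + 2441·1267
1 = 2441·21851 − 10365·5146
So 1 = (2441)·21851 + (-10365)·5146.

1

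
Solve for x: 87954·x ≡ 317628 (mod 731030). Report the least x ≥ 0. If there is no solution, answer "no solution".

8232

First find gcd(87954, 731030):
731030 = 8*87954 + 27398
87954 = 3*27398 + 5760
27398 = 4*5760 + 4358
5760 = 1*4358 + 1402
4358 = 3*1402 + 152
1402 = 9*152 + 34
152 = 4*34 + 16
34 = 2*16 + 2
16 = 8*2 + 0
gcd = 2 and 2 | 317628, so solutions exist. Divide through by 2: 43977x ≡ 158814 (mod 365515).
Now find 43977⁻¹ mod 365515:
365515 = 8*43977 + 13699
43977 = 3*13699 + 2880
13699 = 4*2880 + 2179
2880 = 1*2179 + 701
2179 = 3*701 + 76
701 = 9*76 + 17
76 = 4*17 + 8
17 = 2*8 + 1
8 = 8*1 + 0
Back-substitute:
1 = 17 − 2·8
1 = −2·76 + 9·17
1 = 9·701 − 83·76
1 = −83·2179 + 258·701
1 = 258·2880 − 341·2179
1 = −341·13699 + 1622·2880
1 = 1622·43977 − 5207·13699
1 = −5207·365515 + 43278·43977
So 43977⁻¹ ≡ 43278 (mod 365515).
Then x ≡ 43278·158814 ≡ 8232 (mod 365515); the smallest non-negative solution is x = 8232.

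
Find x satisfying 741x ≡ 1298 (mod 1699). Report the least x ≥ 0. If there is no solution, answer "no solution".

403

First find gcd(741, 1699):
1699 = 2×741 + 217
741 = 3×217 + 90
217 = 2×90 + 37
90 = 2×37 + 16
37 = 2×16 + 5
16 = 3×5 + 1
5 = 5×1 + 0
gcd = 1, so a unique solution mod 1699 exists.
Back-substitute for the Bézout coefficients:
1 = 16 − 3·5
1 = −3·37 + 7·16
1 = 7·90 − 17·37
1 = −17·217 + 41·90
1 = 41·741 − 140·217
1 = −140·1699 + 321·741
So 741·(321) ≡ 1 (mod 1699), giving 741⁻¹ ≡ 321.
x ≡ 741⁻¹·1298 ≡ 321·1298 ≡ 403 (mod 1699).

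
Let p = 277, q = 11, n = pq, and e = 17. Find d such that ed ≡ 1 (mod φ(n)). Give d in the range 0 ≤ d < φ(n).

φ(n) = (p−1)(q−1) = 276·10 = 2760.
Need d with 17·d ≡ 1 (mod 2760). Apply the extended Euclidean algorithm:
2760 = 162*17 + 6
17 = 2*6 + 5
6 = 1*5 + 1
5 = 5*1 + 0
Back-substitute:
1 = 6 − 5
1 = −17 + 3·6
1 = 3·2760 − 487·17
So 17·(-487) ≡ 1 (mod 2760), hence d ≡ -487 ≡ 2273 (mod 2760).

2273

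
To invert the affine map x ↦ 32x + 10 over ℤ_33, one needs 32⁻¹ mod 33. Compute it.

Apply the Euclidean algorithm to 33 and 32:
33 = 1·32 + 1
32 = 32·1 + 0
The gcd is 1. Working backward:
1 = 33 − 32
Thus 32·(-1) ≡ 1 (mod 33); reducing, -1 mod 33 = 32.

32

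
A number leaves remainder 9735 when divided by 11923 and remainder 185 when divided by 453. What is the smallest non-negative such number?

5184317

Write x = 9735 + 11923·k. Then 11923·k ≡ 185 − 9735 ≡ 416 (mod 453).
Need 11923⁻¹ mod 453. Extended Euclid on (453, 145):
453 = 3·145 + 18
145 = 8·18 + 1
18 = 18·1 + 0
Back-substitute:
1 = 145 − 8·18
1 = −8·453 + 25·145
11923⁻¹ ≡ 25 (mod 453), so k ≡ 25·416 ≡ 434 (mod 453).
x = 9735 + 11923·434 = 5184317.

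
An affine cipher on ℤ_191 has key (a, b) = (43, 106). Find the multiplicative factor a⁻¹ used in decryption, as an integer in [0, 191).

Apply the Euclidean algorithm to 191 and 43:
191 = 4·43 + 19
43 = 2·19 + 5
19 = 3·5 + 4
5 = 1·4 + 1
4 = 4·1 + 0
The gcd is 1. Working backward:
1 = 5 − 4
1 = −19 + 4·5
1 = 4·43 − 9·19
1 = −9·191 + 40·43
So 43·40 ≡ 1 (mod 191).

40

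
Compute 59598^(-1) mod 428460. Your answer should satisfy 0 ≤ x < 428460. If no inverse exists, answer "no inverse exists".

Euclidean algorithm on 428460, 59598:
428460 = 7×59598 + 11274
59598 = 5×11274 + 3228
11274 = 3×3228 + 1590
3228 = 2×1590 + 48
1590 = 33×48 + 6
48 = 8×6 + 0
The gcd is 6, not 1, hence no inverse exists.

no inverse exists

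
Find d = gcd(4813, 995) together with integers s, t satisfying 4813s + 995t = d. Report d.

1

Euclidean algorithm:
4813 = 4·995 + 833
995 = 1·833 + 162
833 = 5·162 + 23
162 = 7·23 + 1
23 = 23·1 + 0
gcd(4813, 995) = 1.
Working backward:
1 = 162 − 7·23
1 = −7·833 + 36·162
1 = 36·995 − 43·833
1 = −43·4813 + 208·995
So 1 = (-43)·4813 + (208)·995.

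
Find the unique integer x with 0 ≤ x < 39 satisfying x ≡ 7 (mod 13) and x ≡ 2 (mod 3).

Write x = 7 + 13·k. Then 13·k ≡ 2 − 7 ≡ 1 (mod 3).
Need 13⁻¹ mod 3. Extended Euclid on (3, 1):
3 = 3*1 + 0
13⁻¹ ≡ 1 (mod 3), so k ≡ 1·1 ≡ 1 (mod 3).
x = 7 + 13·1 = 20.

20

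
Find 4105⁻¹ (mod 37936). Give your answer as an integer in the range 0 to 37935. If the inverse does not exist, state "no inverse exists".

Run Euclid on (37936, 4105):
37936 = 9*4105 + 991
4105 = 4*991 + 141
991 = 7*141 + 4
141 = 35*4 + 1
4 = 4*1 + 0
The gcd is 1. Working backward:
1 = 141 − 35·4
1 = −35·991 + 246·141
1 = 246·4105 − 1019·991
1 = −1019·37936 + 9417·4105
So 4105·9417 ≡ 1 (mod 37936).

9417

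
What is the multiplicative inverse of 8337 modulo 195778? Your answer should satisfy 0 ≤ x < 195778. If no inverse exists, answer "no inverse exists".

51193

Run Euclid on (195778, 8337):
195778 = 23·8337 + 4027
8337 = 2·4027 + 283
4027 = 14·283 + 65
283 = 4·65 + 23
65 = 2·23 + 19
23 = 1·19 + 4
19 = 4·4 + 3
4 = 1·3 + 1
3 = 3·1 + 0
gcd = 1, so the inverse exists. Back-substitute:
1 = 4 − 3
1 = −19 + 5·4
1 = 5·23 − 6·19
1 = −6·65 + 17·23
1 = 17·283 − 74·65
1 = −74·4027 + 1053·283
1 = 1053·8337 − 2180·4027
1 = −2180·195778 + 51193·8337
So 8337·51193 ≡ 1 (mod 195778).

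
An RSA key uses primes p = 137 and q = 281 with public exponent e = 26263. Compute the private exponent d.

φ(n) = (p−1)(q−1) = 136·280 = 38080.
Need d with 26263·d ≡ 1 (mod 38080). Apply the extended Euclidean algorithm:
38080 = 1×26263 + 11817
26263 = 2×11817 + 2629
11817 = 4×2629 + 1301
2629 = 2×1301 + 27
1301 = 48×27 + 5
27 = 5×5 + 2
5 = 2×2 + 1
2 = 2×1 + 0
Back-substitute:
1 = 5 − 2·2
1 = −2·27 + 11·5
1 = 11·1301 − 530·27
1 = −530·2629 + 1071·1301
1 = 1071·11817 − 4814·2629
1 = −4814·26263 + 10699·11817
1 = 10699·38080 − 15513·26263
So 26263·(-15513) ≡ 1 (mod 38080), hence d ≡ -15513 ≡ 22567 (mod 38080).

22567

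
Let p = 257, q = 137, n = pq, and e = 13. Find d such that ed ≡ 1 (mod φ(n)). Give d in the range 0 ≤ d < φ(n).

16069

φ(n) = (p−1)(q−1) = 256·136 = 34816.
Need d with 13·d ≡ 1 (mod 34816). Apply the extended Euclidean algorithm:
34816 = 2678·13 + 2
13 = 6·2 + 1
2 = 2·1 + 0
Back-substitute:
1 = 13 − 6·2
1 = −6·34816 + 16069·13
So 13·16069 ≡ 1 (mod 34816), hence d = 16069.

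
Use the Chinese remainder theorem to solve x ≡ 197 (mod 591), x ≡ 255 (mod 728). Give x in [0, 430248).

Write x = 197 + 591·k. Then 591·k ≡ 255 − 197 ≡ 58 (mod 728).
Need 591⁻¹ mod 728. Extended Euclid on (728, 591):
728 = 1×591 + 137
591 = 4×137 + 43
137 = 3×43 + 8
43 = 5×8 + 3
8 = 2×3 + 2
3 = 1×2 + 1
2 = 2×1 + 0
Back-substitute:
1 = 3 − 2
1 = −8 + 3·3
1 = 3·43 − 16·8
1 = −16·137 + 51·43
1 = 51·591 − 220·137
1 = −220·728 + 271·591
591⁻¹ ≡ 271 (mod 728), so k ≡ 271·58 ≡ 430 (mod 728).
x = 197 + 591·430 = 254327.

254327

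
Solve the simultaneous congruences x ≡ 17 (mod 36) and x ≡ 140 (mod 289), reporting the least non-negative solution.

Write x = 17 + 36·k. Then 36·k ≡ 140 − 17 ≡ 123 (mod 289).
Need 36⁻¹ mod 289. Extended Euclid on (289, 36):
289 = 8×36 + 1
36 = 36×1 + 0
Back-substitute:
1 = 289 − 8·36
36⁻¹ ≡ 281 (mod 289), so k ≡ 281·123 ≡ 172 (mod 289).
x = 17 + 36·172 = 6209.

6209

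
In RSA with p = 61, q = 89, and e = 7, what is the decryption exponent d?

φ(n) = (p−1)(q−1) = 60·88 = 5280.
Need d with 7·d ≡ 1 (mod 5280). Apply the extended Euclidean algorithm:
5280 = 754*7 + 2
7 = 3*2 + 1
2 = 2*1 + 0
Back-substitute:
1 = 7 − 3·2
1 = −3·5280 + 2263·7
So 7·2263 ≡ 1 (mod 5280), hence d = 2263.

2263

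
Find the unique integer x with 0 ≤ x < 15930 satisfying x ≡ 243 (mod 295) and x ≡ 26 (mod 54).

Write x = 243 + 295·k. Then 295·k ≡ 26 − 243 ≡ 53 (mod 54).
Need 295⁻¹ mod 54. Extended Euclid on (54, 25):
54 = 2×25 + 4
25 = 6×4 + 1
4 = 4×1 + 0
Back-substitute:
1 = 25 − 6·4
1 = −6·54 + 13·25
295⁻¹ ≡ 13 (mod 54), so k ≡ 13·53 ≡ 41 (mod 54).
x = 243 + 295·41 = 12338.

12338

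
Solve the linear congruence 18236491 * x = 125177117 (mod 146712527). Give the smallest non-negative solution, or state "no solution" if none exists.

First find gcd(18236491, 146712527):
146712527 = 8·18236491 + 820599
18236491 = 22·820599 + 183313
820599 = 4·183313 + 87347
183313 = 2·87347 + 8619
87347 = 10·8619 + 1157
8619 = 7·1157 + 520
1157 = 2·520 + 117
520 = 4·117 + 52
117 = 2·52 + 13
52 = 4·13 + 0
gcd = 13 and 13 | 125177117, so solutions exist. Divide through by 13: 1402807x ≡ 9629009 (mod 11285579).
Now find 1402807⁻¹ mod 11285579:
11285579 = 8*1402807 + 63123
1402807 = 22*63123 + 14101
63123 = 4*14101 + 6719
14101 = 2*6719 + 663
6719 = 10*663 + 89
663 = 7*89 + 40
89 = 2*40 + 9
40 = 4*9 + 4
9 = 2*4 + 1
4 = 4*1 + 0
Back-substitute:
1 = 9 − 2·4
1 = −2·40 + 9·9
1 = 9·89 − 20·40
1 = −20·663 + 149·89
1 = 149·6719 − 1510·663
1 = −1510·14101 + 3169·6719
1 = 3169·63123 − 14186·14101
1 = −14186·1402807 + 315261·63123
1 = 315261·11285579 − 2536274·1402807
So 1402807·(-2536274) ≡ 1 (mod 11285579), i.e. 1402807⁻¹ ≡ 8749305.
Then x ≡ 8749305·9629009 ≡ 7214270 (mod 11285579); the smallest non-negative solution is x = 7214270.

7214270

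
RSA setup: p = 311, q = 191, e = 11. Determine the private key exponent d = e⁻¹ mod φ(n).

φ(n) = (p−1)(q−1) = 310·190 = 58900.
Need d with 11·d ≡ 1 (mod 58900). Apply the extended Euclidean algorithm:
58900 = 5354*11 + 6
11 = 1*6 + 5
6 = 1*5 + 1
5 = 5*1 + 0
Back-substitute:
1 = 6 − 5
1 = −11 + 2·6
1 = 2·58900 − 10709·11
So 11·(-10709) ≡ 1 (mod 58900), hence d ≡ -10709 ≡ 48191 (mod 58900).

48191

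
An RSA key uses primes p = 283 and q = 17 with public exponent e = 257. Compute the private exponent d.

2177

φ(n) = (p−1)(q−1) = 282·16 = 4512.
Need d with 257·d ≡ 1 (mod 4512). Apply the extended Euclidean algorithm:
4512 = 17*257 + 143
257 = 1*143 + 114
143 = 1*114 + 29
114 = 3*29 + 27
29 = 1*27 + 2
27 = 13*2 + 1
2 = 2*1 + 0
Back-substitute:
1 = 27 − 13·2
1 = −13·29 + 14·27
1 = 14·114 − 55·29
1 = −55·143 + 69·114
1 = 69·257 − 124·143
1 = −124·4512 + 2177·257
So 257·2177 ≡ 1 (mod 4512), hence d = 2177.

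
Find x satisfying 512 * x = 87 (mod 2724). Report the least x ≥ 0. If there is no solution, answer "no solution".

gcd(512, 2724):
2724 = 5*512 + 164
512 = 3*164 + 20
164 = 8*20 + 4
20 = 5*4 + 0
gcd = 4, but 4 ∤ 87, so the congruence has no solution.

no solution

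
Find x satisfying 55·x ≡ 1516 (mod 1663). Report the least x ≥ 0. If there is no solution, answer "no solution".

723

First find gcd(55, 1663):
1663 = 30*55 + 13
55 = 4*13 + 3
13 = 4*3 + 1
3 = 3*1 + 0
gcd = 1, so a unique solution mod 1663 exists.
Back-substitute for the Bézout coefficients:
1 = 13 − 4·3
1 = −4·55 + 17·13
1 = 17·1663 − 514·55
So 55·(-514) ≡ 1 (mod 1663), giving 55⁻¹ ≡ 1149.
x ≡ 55⁻¹·1516 ≡ 1149·1516 ≡ 723 (mod 1663).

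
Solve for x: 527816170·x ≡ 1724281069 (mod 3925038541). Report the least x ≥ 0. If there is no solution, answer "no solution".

364354385

First find gcd(527816170, 3925038541):
3925038541 = 7×527816170 + 230325351
527816170 = 2×230325351 + 67165468
230325351 = 3×67165468 + 28828947
67165468 = 2×28828947 + 9507574
28828947 = 3×9507574 + 306225
9507574 = 31×306225 + 14599
306225 = 20×14599 + 14245
14599 = 1×14245 + 354
14245 = 40×354 + 85
354 = 4×85 + 14
85 = 6×14 + 1
14 = 14×1 + 0
gcd = 1, so a unique solution mod 3925038541 exists.
Back-substitute for the Bézout coefficients:
1 = 85 − 6·14
1 = −6·354 + 25·85
1 = 25·14245 − 1006·354
1 = −1006·14599 + 1031·14245
1 = 1031·306225 − 21626·14599
1 = −21626·9507574 + 671437·306225
1 = 671437·28828947 − 2035937·9507574
1 = −2035937·67165468 + 4743311·28828947
1 = 4743311·230325351 − 16265870·67165468
1 = −16265870·527816170 + 37275051·230325351
1 = 37275051·3925038541 − 277191227·527816170
So 527816170·(-277191227) ≡ 1 (mod 3925038541), giving 527816170⁻¹ ≡ 3647847314.
x ≡ 527816170⁻¹·1724281069 ≡ 3647847314·1724281069 ≡ 364354385 (mod 3925038541).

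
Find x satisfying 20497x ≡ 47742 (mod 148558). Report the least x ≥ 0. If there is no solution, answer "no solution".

First find gcd(20497, 148558):
148558 = 7*20497 + 5079
20497 = 4*5079 + 181
5079 = 28*181 + 11
181 = 16*11 + 5
11 = 2*5 + 1
5 = 5*1 + 0
gcd = 1, so a unique solution mod 148558 exists.
Back-substitute for the Bézout coefficients:
1 = 11 − 2·5
1 = −2·181 + 33·11
1 = 33·5079 − 926·181
1 = −926·20497 + 3737·5079
1 = 3737·148558 − 27085·20497
So 20497·(-27085) ≡ 1 (mod 148558), giving 20497⁻¹ ≡ 121473.
x ≡ 20497⁻¹·47742 ≡ 121473·47742 ≡ 105320 (mod 148558).

105320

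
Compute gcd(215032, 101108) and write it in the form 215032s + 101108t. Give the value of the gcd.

4

Euclidean algorithm:
215032 = 2·101108 + 12816
101108 = 7·12816 + 11396
12816 = 1·11396 + 1420
11396 = 8·1420 + 36
1420 = 39·36 + 16
36 = 2·16 + 4
16 = 4·4 + 0
gcd(215032, 101108) = 4.
Express as a combination:
4 = 36 − 2·16
4 = −2·1420 + 79·36
4 = 79·11396 − 634·1420
4 = −634·12816 + 713·11396
4 = 713·101108 − 5625·12816
4 = −5625·215032 + 11963·101108
So 4 = (-5625)·215032 + (11963)·101108.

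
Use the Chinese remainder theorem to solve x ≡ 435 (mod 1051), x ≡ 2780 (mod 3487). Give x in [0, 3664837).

2074058

Write x = 435 + 1051·k. Then 1051·k ≡ 2780 − 435 ≡ 2345 (mod 3487).
Need 1051⁻¹ mod 3487. Extended Euclid on (3487, 1051):
3487 = 3·1051 + 334
1051 = 3·334 + 49
334 = 6·49 + 40
49 = 1·40 + 9
40 = 4·9 + 4
9 = 2·4 + 1
4 = 4·1 + 0
Back-substitute:
1 = 9 − 2·4
1 = −2·40 + 9·9
1 = 9·49 − 11·40
1 = −11·334 + 75·49
1 = 75·1051 − 236·334
1 = −236·3487 + 783·1051
1051⁻¹ ≡ 783 (mod 3487), so k ≡ 783·2345 ≡ 1973 (mod 3487).
x = 435 + 1051·1973 = 2074058.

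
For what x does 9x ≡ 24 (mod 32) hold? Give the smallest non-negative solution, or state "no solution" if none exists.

First find gcd(9, 32):
32 = 3·9 + 5
9 = 1·5 + 4
5 = 1·4 + 1
4 = 4·1 + 0
gcd = 1, so a unique solution mod 32 exists.
Back-substitute for the Bézout coefficients:
1 = 5 − 4
1 = −9 + 2·5
1 = 2·32 − 7·9
So 9·(-7) ≡ 1 (mod 32), giving 9⁻¹ ≡ 25.
x ≡ 9⁻¹·24 ≡ 25·24 ≡ 24 (mod 32).

24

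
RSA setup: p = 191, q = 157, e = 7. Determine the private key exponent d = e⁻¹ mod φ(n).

φ(n) = (p−1)(q−1) = 190·156 = 29640.
Need d with 7·d ≡ 1 (mod 29640). Apply the extended Euclidean algorithm:
29640 = 4234·7 + 2
7 = 3·2 + 1
2 = 2·1 + 0
Back-substitute:
1 = 7 − 3·2
1 = −3·29640 + 12703·7
So 7·12703 ≡ 1 (mod 29640), hence d = 12703.

12703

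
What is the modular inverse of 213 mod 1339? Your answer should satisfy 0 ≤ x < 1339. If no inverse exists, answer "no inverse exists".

gcd(1339, 213) by repeated division:
1339 = 6*213 + 61
213 = 3*61 + 30
61 = 2*30 + 1
30 = 30*1 + 0
gcd = 1, so the inverse exists. Back-substitute:
1 = 61 − 2·30
1 = −2·213 + 7·61
1 = 7·1339 − 44·213
Thus 213·(-44) ≡ 1 (mod 1339); reducing, -44 mod 1339 = 1295.

1295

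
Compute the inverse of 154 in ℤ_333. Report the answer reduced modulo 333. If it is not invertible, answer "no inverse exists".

Run Euclid on (333, 154):
333 = 2×154 + 25
154 = 6×25 + 4
25 = 6×4 + 1
4 = 4×1 + 0
The gcd is 1. Working backward:
1 = 25 − 6·4
1 = −6·154 + 37·25
1 = 37·333 − 80·154
Thus 154·(-80) ≡ 1 (mod 333); reducing, -80 mod 333 = 253.

253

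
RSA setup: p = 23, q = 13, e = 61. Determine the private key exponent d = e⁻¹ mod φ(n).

φ(n) = (p−1)(q−1) = 22·12 = 264.
Need d with 61·d ≡ 1 (mod 264). Apply the extended Euclidean algorithm:
264 = 4·61 + 20
61 = 3·20 + 1
20 = 20·1 + 0
Back-substitute:
1 = 61 − 3·20
1 = −3·264 + 13·61
So 61·13 ≡ 1 (mod 264), hence d = 13.

13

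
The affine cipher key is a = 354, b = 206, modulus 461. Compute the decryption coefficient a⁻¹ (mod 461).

56

Run Euclid on (461, 354):
461 = 1*354 + 107
354 = 3*107 + 33
107 = 3*33 + 8
33 = 4*8 + 1
8 = 8*1 + 0
The gcd is 1. Working backward:
1 = 33 − 4·8
1 = −4·107 + 13·33
1 = 13·354 − 43·107
1 = −43·461 + 56·354
So 354·56 ≡ 1 (mod 461).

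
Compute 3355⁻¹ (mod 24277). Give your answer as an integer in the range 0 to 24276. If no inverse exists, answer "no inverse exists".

no inverse exists

Compute gcd(3355, 24277):
24277 = 7·3355 + 792
3355 = 4·792 + 187
792 = 4·187 + 44
187 = 4·44 + 11
44 = 4·11 + 0
Since gcd = 11 > 1, 3355 is not a unit mod 24277.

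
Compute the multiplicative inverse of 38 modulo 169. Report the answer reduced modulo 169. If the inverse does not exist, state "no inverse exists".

gcd(169, 38) by repeated division:
169 = 4*38 + 17
38 = 2*17 + 4
17 = 4*4 + 1
4 = 4*1 + 0
The gcd is 1. Working backward:
1 = 17 − 4·4
1 = −4·38 + 9·17
1 = 9·169 − 40·38
Hence 38⁻¹ ≡ -40 ≡ 129 (mod 169).

129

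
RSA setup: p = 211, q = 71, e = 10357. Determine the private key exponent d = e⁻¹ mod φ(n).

φ(n) = (p−1)(q−1) = 210·70 = 14700.
Need d with 10357·d ≡ 1 (mod 14700). Apply the extended Euclidean algorithm:
14700 = 1×10357 + 4343
10357 = 2×4343 + 1671
4343 = 2×1671 + 1001
1671 = 1×1001 + 670
1001 = 1×670 + 331
670 = 2×331 + 8
331 = 41×8 + 3
8 = 2×3 + 2
3 = 1×2 + 1
2 = 2×1 + 0
Back-substitute:
1 = 3 − 2
1 = −8 + 3·3
1 = 3·331 − 124·8
1 = −124·670 + 251·331
1 = 251·1001 − 375·670
1 = −375·1671 + 626·1001
1 = 626·4343 − 1627·1671
1 = −1627·10357 + 3880·4343
1 = 3880·14700 − 5507·10357
So 10357·(-5507) ≡ 1 (mod 14700), hence d ≡ -5507 ≡ 9193 (mod 14700).

9193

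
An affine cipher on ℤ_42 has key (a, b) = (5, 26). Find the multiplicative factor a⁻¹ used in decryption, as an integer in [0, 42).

Run Euclid on (42, 5):
42 = 8*5 + 2
5 = 2*2 + 1
2 = 2*1 + 0
The gcd is 1. Working backward:
1 = 5 − 2·2
1 = −2·42 + 17·5
So 5·17 ≡ 1 (mod 42).

17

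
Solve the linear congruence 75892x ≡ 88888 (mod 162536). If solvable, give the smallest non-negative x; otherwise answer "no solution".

37322

First find gcd(75892, 162536):
162536 = 2·75892 + 10752
75892 = 7·10752 + 628
10752 = 17·628 + 76
628 = 8·76 + 20
76 = 3·20 + 16
20 = 1·16 + 4
16 = 4·4 + 0
gcd = 4 and 4 | 88888, so solutions exist. Divide through by 4: 18973x ≡ 22222 (mod 40634).
Now find 18973⁻¹ mod 40634:
40634 = 2×18973 + 2688
18973 = 7×2688 + 157
2688 = 17×157 + 19
157 = 8×19 + 5
19 = 3×5 + 4
5 = 1×4 + 1
4 = 4×1 + 0
Back-substitute:
1 = 5 − 4
1 = −19 + 4·5
1 = 4·157 − 33·19
1 = −33·2688 + 565·157
1 = 565·18973 − 3988·2688
1 = −3988·40634 + 8541·18973
So 18973⁻¹ ≡ 8541 (mod 40634).
Then x ≡ 8541·22222 ≡ 37322 (mod 40634); the smallest non-negative solution is x = 37322.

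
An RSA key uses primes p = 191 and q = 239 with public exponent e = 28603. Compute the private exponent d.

φ(n) = (p−1)(q−1) = 190·238 = 45220.
Need d with 28603·d ≡ 1 (mod 45220). Apply the extended Euclidean algorithm:
45220 = 1·28603 + 16617
28603 = 1·16617 + 11986
16617 = 1·11986 + 4631
11986 = 2·4631 + 2724
4631 = 1·2724 + 1907
2724 = 1·1907 + 817
1907 = 2·817 + 273
817 = 2·273 + 271
273 = 1·271 + 2
271 = 135·2 + 1
2 = 2·1 + 0
Back-substitute:
1 = 271 − 135·2
1 = −135·273 + 136·271
1 = 136·817 − 407·273
1 = −407·1907 + 950·817
1 = 950·2724 − 1357·1907
1 = −1357·4631 + 2307·2724
1 = 2307·11986 − 5971·4631
1 = −5971·16617 + 8278·11986
1 = 8278·28603 − 14249·16617
1 = −14249·45220 + 22527·28603
So 28603·22527 ≡ 1 (mod 45220), hence d = 22527.

22527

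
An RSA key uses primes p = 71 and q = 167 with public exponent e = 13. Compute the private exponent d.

6257

φ(n) = (p−1)(q−1) = 70·166 = 11620.
Need d with 13·d ≡ 1 (mod 11620). Apply the extended Euclidean algorithm:
11620 = 893·13 + 11
13 = 1·11 + 2
11 = 5·2 + 1
2 = 2·1 + 0
Back-substitute:
1 = 11 − 5·2
1 = −5·13 + 6·11
1 = 6·11620 − 5363·13
So 13·(-5363) ≡ 1 (mod 11620), hence d ≡ -5363 ≡ 6257 (mod 11620).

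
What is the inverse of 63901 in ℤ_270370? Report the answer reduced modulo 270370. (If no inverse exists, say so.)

236441

gcd(270370, 63901) by repeated division:
270370 = 4×63901 + 14766
63901 = 4×14766 + 4837
14766 = 3×4837 + 255
4837 = 18×255 + 247
255 = 1×247 + 8
247 = 30×8 + 7
8 = 1×7 + 1
7 = 7×1 + 0
gcd = 1, so the inverse exists. Back-substitute:
1 = 8 − 7
1 = −247 + 31·8
1 = 31·255 − 32·247
1 = −32·4837 + 607·255
1 = 607·14766 − 1853·4837
1 = −1853·63901 + 8019·14766
1 = 8019·270370 − 33929·63901
So 63901·(-33929) ≡ 1 (mod 270370), and -33929 ≡ 236441 (mod 270370).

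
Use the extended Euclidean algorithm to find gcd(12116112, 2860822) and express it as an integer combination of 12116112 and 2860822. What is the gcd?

Apply Euclid's algorithm to 12116112 and 2860822:
12116112 = 4*2860822 + 672824
2860822 = 4*672824 + 169526
672824 = 3*169526 + 164246
169526 = 1*164246 + 5280
164246 = 31*5280 + 566
5280 = 9*566 + 186
566 = 3*186 + 8
186 = 23*8 + 2
8 = 4*2 + 0
gcd(12116112, 2860822) = 2.
Working backward:
2 = 186 − 23·8
2 = −23·566 + 70·186
2 = 70·5280 − 653·566
2 = −653·164246 + 20313·5280
2 = 20313·169526 − 20966·164246
2 = −20966·672824 + 83211·169526
2 = 83211·2860822 − 353810·672824
2 = −353810·12116112 + 1498451·2860822
So 2 = (-353810)·12116112 + (1498451)·2860822.

2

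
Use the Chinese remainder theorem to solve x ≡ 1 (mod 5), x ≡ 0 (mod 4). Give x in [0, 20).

Write x = 1 + 5·k. Then 5·k ≡ 0 − 1 ≡ 3 (mod 4).
Need 5⁻¹ mod 4. Extended Euclid on (4, 1):
4 = 4*1 + 0
5⁻¹ ≡ 1 (mod 4), so k ≡ 1·3 ≡ 3 (mod 4).
x = 1 + 5·3 = 16.

16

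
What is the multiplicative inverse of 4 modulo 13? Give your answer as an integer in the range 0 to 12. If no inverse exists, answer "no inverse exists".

10

gcd(13, 4) by repeated division:
13 = 3×4 + 1
4 = 4×1 + 0
gcd = 1, so the inverse exists. Back-substitute:
1 = 13 − 3·4
So 4·(-3) ≡ 1 (mod 13), and -3 ≡ 10 (mod 13).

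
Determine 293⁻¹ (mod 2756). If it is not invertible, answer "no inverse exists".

301

Run Euclid on (2756, 293):
2756 = 9×293 + 119
293 = 2×119 + 55
119 = 2×55 + 9
55 = 6×9 + 1
9 = 9×1 + 0
Since gcd(293, 2756) = 1, back-substitute to write 1 as a combination:
1 = 55 − 6·9
1 = −6·119 + 13·55
1 = 13·293 − 32·119
1 = −32·2756 + 301·293
So 293·301 ≡ 1 (mod 2756).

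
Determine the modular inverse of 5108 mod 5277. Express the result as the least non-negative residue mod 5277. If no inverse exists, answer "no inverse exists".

gcd(5277, 5108) by repeated division:
5277 = 1×5108 + 169
5108 = 30×169 + 38
169 = 4×38 + 17
38 = 2×17 + 4
17 = 4×4 + 1
4 = 4×1 + 0
The gcd is 1. Working backward:
1 = 17 − 4·4
1 = −4·38 + 9·17
1 = 9·169 − 40·38
1 = −40·5108 + 1209·169
1 = 1209·5277 − 1249·5108
Thus 5108·(-1249) ≡ 1 (mod 5277); reducing, -1249 mod 5277 = 4028.

4028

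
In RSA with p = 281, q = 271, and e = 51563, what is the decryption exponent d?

55427

φ(n) = (p−1)(q−1) = 280·270 = 75600.
Need d with 51563·d ≡ 1 (mod 75600). Apply the extended Euclidean algorithm:
75600 = 1×51563 + 24037
51563 = 2×24037 + 3489
24037 = 6×3489 + 3103
3489 = 1×3103 + 386
3103 = 8×386 + 15
386 = 25×15 + 11
15 = 1×11 + 4
11 = 2×4 + 3
4 = 1×3 + 1
3 = 3×1 + 0
Back-substitute:
1 = 4 − 3
1 = −11 + 3·4
1 = 3·15 − 4·11
1 = −4·386 + 103·15
1 = 103·3103 − 828·386
1 = −828·3489 + 931·3103
1 = 931·24037 − 6414·3489
1 = −6414·51563 + 13759·24037
1 = 13759·75600 − 20173·51563
So 51563·(-20173) ≡ 1 (mod 75600), hence d ≡ -20173 ≡ 55427 (mod 75600).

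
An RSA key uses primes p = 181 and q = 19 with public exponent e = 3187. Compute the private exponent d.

φ(n) = (p−1)(q−1) = 180·18 = 3240.
Need d with 3187·d ≡ 1 (mod 3240). Apply the extended Euclidean algorithm:
3240 = 1*3187 + 53
3187 = 60*53 + 7
53 = 7*7 + 4
7 = 1*4 + 3
4 = 1*3 + 1
3 = 3*1 + 0
Back-substitute:
1 = 4 − 3
1 = −7 + 2·4
1 = 2·53 − 15·7
1 = −15·3187 + 902·53
1 = 902·3240 − 917·3187
So 3187·(-917) ≡ 1 (mod 3240), hence d ≡ -917 ≡ 2323 (mod 3240).

2323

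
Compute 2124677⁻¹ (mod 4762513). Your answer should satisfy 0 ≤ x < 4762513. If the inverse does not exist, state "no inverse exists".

4234836

Run Euclid on (4762513, 2124677):
4762513 = 2×2124677 + 513159
2124677 = 4×513159 + 72041
513159 = 7×72041 + 8872
72041 = 8×8872 + 1065
8872 = 8×1065 + 352
1065 = 3×352 + 9
352 = 39×9 + 1
9 = 9×1 + 0
gcd = 1, so the inverse exists. Back-substitute:
1 = 352 − 39·9
1 = −39·1065 + 118·352
1 = 118·8872 − 983·1065
1 = −983·72041 + 7982·8872
1 = 7982·513159 − 56857·72041
1 = −56857·2124677 + 235410·513159
1 = 235410·4762513 − 527677·2124677
Hence 2124677⁻¹ ≡ -527677 ≡ 4234836 (mod 4762513).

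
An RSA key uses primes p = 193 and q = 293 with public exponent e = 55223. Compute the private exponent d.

20999

φ(n) = (p−1)(q−1) = 192·292 = 56064.
Need d with 55223·d ≡ 1 (mod 56064). Apply the extended Euclidean algorithm:
56064 = 1*55223 + 841
55223 = 65*841 + 558
841 = 1*558 + 283
558 = 1*283 + 275
283 = 1*275 + 8
275 = 34*8 + 3
8 = 2*3 + 2
3 = 1*2 + 1
2 = 2*1 + 0
Back-substitute:
1 = 3 − 2
1 = −8 + 3·3
1 = 3·275 − 103·8
1 = −103·283 + 106·275
1 = 106·558 − 209·283
1 = −209·841 + 315·558
1 = 315·55223 − 20684·841
1 = −20684·56064 + 20999·55223
So 55223·20999 ≡ 1 (mod 56064), hence d = 20999.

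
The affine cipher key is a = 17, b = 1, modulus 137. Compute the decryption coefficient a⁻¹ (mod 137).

129

Run Euclid on (137, 17):
137 = 8·17 + 1
17 = 17·1 + 0
The gcd is 1. Working backward:
1 = 137 − 8·17
Thus 17·(-8) ≡ 1 (mod 137); reducing, -8 mod 137 = 129.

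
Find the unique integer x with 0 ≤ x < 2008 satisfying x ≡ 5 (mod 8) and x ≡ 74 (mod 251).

Write x = 5 + 8·k. Then 8·k ≡ 74 − 5 ≡ 69 (mod 251).
Need 8⁻¹ mod 251. Extended Euclid on (251, 8):
251 = 31×8 + 3
8 = 2×3 + 2
3 = 1×2 + 1
2 = 2×1 + 0
Back-substitute:
1 = 3 − 2
1 = −8 + 3·3
1 = 3·251 − 94·8
8⁻¹ ≡ 157 (mod 251), so k ≡ 157·69 ≡ 40 (mod 251).
x = 5 + 8·40 = 325.

325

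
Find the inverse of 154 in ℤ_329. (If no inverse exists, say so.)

Compute gcd(154, 329):
329 = 2*154 + 21
154 = 7*21 + 7
21 = 3*7 + 0
The gcd is 7, not 1, hence no inverse exists.

no inverse exists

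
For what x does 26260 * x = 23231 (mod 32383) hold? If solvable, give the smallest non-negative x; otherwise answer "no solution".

1879

First find gcd(26260, 32383):
32383 = 1*26260 + 6123
26260 = 4*6123 + 1768
6123 = 3*1768 + 819
1768 = 2*819 + 130
819 = 6*130 + 39
130 = 3*39 + 13
39 = 3*13 + 0
gcd = 13 and 13 | 23231, so solutions exist. Divide through by 13: 2020x ≡ 1787 (mod 2491).
Now find 2020⁻¹ mod 2491:
2491 = 1·2020 + 471
2020 = 4·471 + 136
471 = 3·136 + 63
136 = 2·63 + 10
63 = 6·10 + 3
10 = 3·3 + 1
3 = 3·1 + 0
Back-substitute:
1 = 10 − 3·3
1 = −3·63 + 19·10
1 = 19·136 − 41·63
1 = −41·471 + 142·136
1 = 142·2020 − 609·471
1 = −609·2491 + 751·2020
So 2020⁻¹ ≡ 751 (mod 2491).
Then x ≡ 751·1787 ≡ 1879 (mod 2491); the smallest non-negative solution is x = 1879.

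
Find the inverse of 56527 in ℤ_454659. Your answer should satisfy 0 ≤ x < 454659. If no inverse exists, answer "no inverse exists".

106267

Apply the Euclidean algorithm to 454659 and 56527:
454659 = 8·56527 + 2443
56527 = 23·2443 + 338
2443 = 7·338 + 77
338 = 4·77 + 30
77 = 2·30 + 17
30 = 1·17 + 13
17 = 1·13 + 4
13 = 3·4 + 1
4 = 4·1 + 0
The gcd is 1. Working backward:
1 = 13 − 3·4
1 = −3·17 + 4·13
1 = 4·30 − 7·17
1 = −7·77 + 18·30
1 = 18·338 − 79·77
1 = −79·2443 + 571·338
1 = 571·56527 − 13212·2443
1 = −13212·454659 + 106267·56527
So 56527·106267 ≡ 1 (mod 454659).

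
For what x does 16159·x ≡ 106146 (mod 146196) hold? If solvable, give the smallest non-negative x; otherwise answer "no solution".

43470

First find gcd(16159, 146196):
146196 = 9×16159 + 765
16159 = 21×765 + 94
765 = 8×94 + 13
94 = 7×13 + 3
13 = 4×3 + 1
3 = 3×1 + 0
gcd = 1, so a unique solution mod 146196 exists.
Back-substitute for the Bézout coefficients:
1 = 13 − 4·3
1 = −4·94 + 29·13
1 = 29·765 − 236·94
1 = −236·16159 + 4985·765
1 = 4985·146196 − 45101·16159
So 16159·(-45101) ≡ 1 (mod 146196), giving 16159⁻¹ ≡ 101095.
x ≡ 16159⁻¹·106146 ≡ 101095·106146 ≡ 43470 (mod 146196).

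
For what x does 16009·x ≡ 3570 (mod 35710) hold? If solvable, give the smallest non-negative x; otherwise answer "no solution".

33290

First find gcd(16009, 35710):
35710 = 2·16009 + 3692
16009 = 4·3692 + 1241
3692 = 2·1241 + 1210
1241 = 1·1210 + 31
1210 = 39·31 + 1
31 = 31·1 + 0
gcd = 1, so a unique solution mod 35710 exists.
Back-substitute for the Bézout coefficients:
1 = 1210 − 39·31
1 = −39·1241 + 40·1210
1 = 40·3692 − 119·1241
1 = −119·16009 + 516·3692
1 = 516·35710 − 1151·16009
So 16009·(-1151) ≡ 1 (mod 35710), giving 16009⁻¹ ≡ 34559.
x ≡ 16009⁻¹·3570 ≡ 34559·3570 ≡ 33290 (mod 35710).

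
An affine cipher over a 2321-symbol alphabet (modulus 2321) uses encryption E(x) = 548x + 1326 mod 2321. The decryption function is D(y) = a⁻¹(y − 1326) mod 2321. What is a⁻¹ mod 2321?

2249

Apply the Euclidean algorithm to 2321 and 548:
2321 = 4*548 + 129
548 = 4*129 + 32
129 = 4*32 + 1
32 = 32*1 + 0
gcd = 1, so the inverse exists. Back-substitute:
1 = 129 − 4·32
1 = −4·548 + 17·129
1 = 17·2321 − 72·548
So 548·(-72) ≡ 1 (mod 2321), and -72 ≡ 2249 (mod 2321).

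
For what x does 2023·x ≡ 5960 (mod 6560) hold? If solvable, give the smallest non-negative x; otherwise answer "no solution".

4760

First find gcd(2023, 6560):
6560 = 3·2023 + 491
2023 = 4·491 + 59
491 = 8·59 + 19
59 = 3·19 + 2
19 = 9·2 + 1
2 = 2·1 + 0
gcd = 1, so a unique solution mod 6560 exists.
Back-substitute for the Bézout coefficients:
1 = 19 − 9·2
1 = −9·59 + 28·19
1 = 28·491 − 233·59
1 = −233·2023 + 960·491
1 = 960·6560 − 3113·2023
So 2023·(-3113) ≡ 1 (mod 6560), giving 2023⁻¹ ≡ 3447.
x ≡ 2023⁻¹·5960 ≡ 3447·5960 ≡ 4760 (mod 6560).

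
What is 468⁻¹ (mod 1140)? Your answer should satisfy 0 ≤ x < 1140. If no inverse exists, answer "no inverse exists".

no inverse exists

Euclidean algorithm on 1140, 468:
1140 = 2*468 + 204
468 = 2*204 + 60
204 = 3*60 + 24
60 = 2*24 + 12
24 = 2*12 + 0
The gcd is 12, not 1, hence no inverse exists.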